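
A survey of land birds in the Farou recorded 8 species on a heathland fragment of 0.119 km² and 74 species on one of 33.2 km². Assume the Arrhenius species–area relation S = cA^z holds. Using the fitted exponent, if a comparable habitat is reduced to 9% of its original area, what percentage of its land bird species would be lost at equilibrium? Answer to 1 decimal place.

61.4%

z = ln(74/8) / ln(33.2/0.119) = 2.2246 / 5.6312 = 0.3951
S_new/S_old = (A_new/A_old)^z = 0.09^0.3951 = exp(0.3951 × -2.4079) = 0.3863
Fraction lost = 1 − 0.3863 = 0.6137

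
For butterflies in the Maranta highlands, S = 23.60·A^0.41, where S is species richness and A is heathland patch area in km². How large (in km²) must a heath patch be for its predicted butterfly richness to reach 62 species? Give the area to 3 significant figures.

10.5 km²

62 = 23.6 × A^0.41  ⇒  A^0.41 = 62/23.6 = 2.627
ln A = ln(2.627) / 0.41 = 0.9659 / 0.41 = 2.3558
A = e^2.3558 ≈ 10.55 km²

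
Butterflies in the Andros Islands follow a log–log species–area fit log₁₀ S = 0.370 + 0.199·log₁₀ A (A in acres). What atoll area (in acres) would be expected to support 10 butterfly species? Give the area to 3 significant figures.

1460 acres

10 = 2.344 × A^0.199  ⇒  A^0.199 = 10/2.344 = 4.266
ln A = ln(4.266) / 0.199 = 1.4506 / 0.199 = 7.2896
A = e^7.2896 ≈ 1465 acres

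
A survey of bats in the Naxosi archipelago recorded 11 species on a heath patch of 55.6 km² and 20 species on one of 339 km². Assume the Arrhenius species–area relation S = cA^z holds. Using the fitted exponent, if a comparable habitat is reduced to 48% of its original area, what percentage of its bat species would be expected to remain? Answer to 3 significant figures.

78.4%

z = ln(20/11) / ln(339/55.6) = 0.5978 / 1.8078 = 0.3307
S_new/S_old = (A_new/A_old)^z = 0.48^0.3307 = exp(0.3307 × -0.7340) = 0.7845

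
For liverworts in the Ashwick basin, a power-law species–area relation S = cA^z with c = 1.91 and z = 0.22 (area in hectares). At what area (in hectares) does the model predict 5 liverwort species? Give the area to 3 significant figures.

5 = 1.91 × A^0.22  ⇒  A^0.22 = 5/1.91 = 2.618
ln A = ln(2.618) / 0.22 = 0.9623 / 0.22 = 4.3742
A = e^4.3742 ≈ 79.38 hectares

79.4 hectares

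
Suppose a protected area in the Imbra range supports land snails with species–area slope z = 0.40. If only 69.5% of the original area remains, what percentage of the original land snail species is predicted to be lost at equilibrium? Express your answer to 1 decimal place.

S_new/S_old = (A_new/A_old)^z = 0.695^0.4
= exp(0.4 × ln 0.695) = exp(0.4 × -0.3638) = exp(-0.1455) ≈ 0.8646
Fraction lost = 1 − 0.8646 = 0.1354

13.5%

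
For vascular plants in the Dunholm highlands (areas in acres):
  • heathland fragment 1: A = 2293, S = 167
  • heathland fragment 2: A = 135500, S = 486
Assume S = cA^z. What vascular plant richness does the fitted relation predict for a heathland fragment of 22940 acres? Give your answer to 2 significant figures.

z = ln(486/167) / ln(135500/2293) = 1.0682 / 4.0791 = 0.2619
c = 167 / 2293^0.2619 = 167 / 7.586 = 22.01
S₃ = 22.01 × 22940^0.2619 = 22.01 × 13.87 ≈ 305.2

310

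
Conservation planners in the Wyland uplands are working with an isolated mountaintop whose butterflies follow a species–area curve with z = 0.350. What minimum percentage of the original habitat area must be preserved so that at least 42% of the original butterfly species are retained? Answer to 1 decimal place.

Need (A_new/A_old)^0.35 = 0.42, so A_new/A_old = 0.42^(1/0.35) = 0.42^2.857
ln(A_new/A_old) = ln 0.42 / 0.35 = -0.8675 / 0.35 = -2.4786
A_new/A_old = e^-2.4786 ≈ 0.08386

8.4%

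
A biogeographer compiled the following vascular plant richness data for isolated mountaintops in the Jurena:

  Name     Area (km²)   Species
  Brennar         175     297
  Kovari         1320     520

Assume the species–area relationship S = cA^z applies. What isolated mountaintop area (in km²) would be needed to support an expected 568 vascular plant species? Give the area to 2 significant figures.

z = ln(520/297) / ln(1320/175) = 0.5601 / 2.0206 = 0.2772
c = 297 / 175^0.2772 = 297 / 4.186 = 70.96
A = (568/70.96)^(1/0.2772) ⇒ ln A = ln(8.005)/0.2772 = 7.5039
A = e^7.5039 ≈ 1815 km²

1800 km²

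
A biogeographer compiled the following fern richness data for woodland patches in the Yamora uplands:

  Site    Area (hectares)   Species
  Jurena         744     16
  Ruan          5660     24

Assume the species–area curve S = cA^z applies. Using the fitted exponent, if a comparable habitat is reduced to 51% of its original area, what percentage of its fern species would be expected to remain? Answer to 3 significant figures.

z = ln(24/16) / ln(5660/744) = 0.4055 / 2.0291 = 0.1998
S_new/S_old = (A_new/A_old)^z = 0.51^0.1998 = exp(0.1998 × -0.6733) = 0.8741

87.4%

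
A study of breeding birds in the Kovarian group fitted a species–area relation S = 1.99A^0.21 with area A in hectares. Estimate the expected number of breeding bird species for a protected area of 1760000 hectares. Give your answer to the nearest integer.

41

S = 1.99 × 1760000^0.21 = 1.99 × 20.49 ≈ 40.78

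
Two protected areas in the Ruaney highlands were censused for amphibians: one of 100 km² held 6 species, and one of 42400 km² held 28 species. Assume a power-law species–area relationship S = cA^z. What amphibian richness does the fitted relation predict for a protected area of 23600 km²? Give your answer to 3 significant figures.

24.1

z = ln(28/6) / ln(42400/100) = 1.5404 / 6.0497 = 0.2546
c = 6 / 100^0.2546 = 6 / 3.23 = 1.857
S₃ = 1.857 × 23600^0.2546 = 1.857 × 12.99 ≈ 24.12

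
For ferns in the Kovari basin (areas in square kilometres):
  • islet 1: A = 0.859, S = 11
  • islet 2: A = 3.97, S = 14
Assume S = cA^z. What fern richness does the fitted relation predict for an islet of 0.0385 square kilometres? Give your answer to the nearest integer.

7

z = ln(14/11) / ln(3.97/0.859) = 0.2412 / 1.5308 = 0.1575
c = 11 / 0.859^0.1575 = 11 / 0.9763 = 11.27
S₃ = 11.27 × 0.0385^0.1575 = 11.27 × 0.5986 ≈ 6.744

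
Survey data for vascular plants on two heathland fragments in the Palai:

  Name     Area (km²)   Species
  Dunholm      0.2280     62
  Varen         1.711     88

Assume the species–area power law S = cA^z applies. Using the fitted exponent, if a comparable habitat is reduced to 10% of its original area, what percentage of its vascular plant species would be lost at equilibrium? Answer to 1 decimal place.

z = ln(88/62) / ln(1.711/0.228) = 0.3502 / 2.0155 = 0.1738
S_new/S_old = (A_new/A_old)^z = 0.1^0.1738 = exp(0.1738 × -2.3026) = 0.6703
Fraction lost = 1 − 0.6703 = 0.3297

33.0%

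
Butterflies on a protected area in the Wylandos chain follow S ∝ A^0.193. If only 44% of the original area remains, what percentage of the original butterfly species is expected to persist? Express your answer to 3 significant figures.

85.3%

S_new/S_old = (A_new/A_old)^z = 0.44^0.193
= exp(0.193 × ln 0.44) = exp(0.193 × -0.8210) = exp(-0.1584) ≈ 0.8535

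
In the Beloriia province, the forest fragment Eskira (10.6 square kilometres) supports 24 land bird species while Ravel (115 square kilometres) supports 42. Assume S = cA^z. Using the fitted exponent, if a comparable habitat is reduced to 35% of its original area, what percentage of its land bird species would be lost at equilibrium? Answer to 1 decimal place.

21.8%

z = ln(42/24) / ln(115/10.6) = 0.5596 / 2.3841 = 0.2347
S_new/S_old = (A_new/A_old)^z = 0.35^0.2347 = exp(0.2347 × -1.0498) = 0.7816
Fraction lost = 1 − 0.7816 = 0.2184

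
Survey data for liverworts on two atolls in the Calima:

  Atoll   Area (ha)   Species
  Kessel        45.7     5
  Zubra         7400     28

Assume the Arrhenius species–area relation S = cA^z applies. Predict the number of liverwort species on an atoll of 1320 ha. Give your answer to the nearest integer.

16

z = ln(28/5) / ln(7400/45.7) = 1.7228 / 5.0871 = 0.3387
c = 5 / 45.7^0.3387 = 5 / 3.649 = 1.37
S₃ = 1.37 × 1320^0.3387 = 1.37 × 11.4 ≈ 15.62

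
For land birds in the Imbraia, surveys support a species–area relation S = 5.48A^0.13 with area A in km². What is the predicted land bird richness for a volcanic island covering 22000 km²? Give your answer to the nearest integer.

S = 5.48 × 22000^0.13 = 5.48 × 3.669 ≈ 20.1

20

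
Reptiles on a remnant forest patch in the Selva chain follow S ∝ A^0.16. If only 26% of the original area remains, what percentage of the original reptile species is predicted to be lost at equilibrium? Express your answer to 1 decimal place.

S_new/S_old = (A_new/A_old)^z = 0.26^0.16
= exp(0.16 × ln 0.26) = exp(0.16 × -1.3471) = exp(-0.2155) ≈ 0.8061
Fraction lost = 1 − 0.8061 = 0.1939

19.4%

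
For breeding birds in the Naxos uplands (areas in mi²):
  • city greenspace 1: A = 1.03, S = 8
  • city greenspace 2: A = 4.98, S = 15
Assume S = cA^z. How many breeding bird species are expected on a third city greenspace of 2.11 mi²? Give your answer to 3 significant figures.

z = ln(15/8) / ln(4.98/1.03) = 0.6286 / 1.5759 = 0.3989
c = 8 / 1.03^0.3989 = 8 / 1.012 = 7.906
S₃ = 7.906 × 2.11^0.3989 = 7.906 × 1.347 ≈ 10.65

10.6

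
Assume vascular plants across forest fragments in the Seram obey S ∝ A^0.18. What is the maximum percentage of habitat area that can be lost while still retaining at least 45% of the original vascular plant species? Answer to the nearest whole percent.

Need (A_new/A_old)^0.18 = 0.45, so A_new/A_old = 0.45^(1/0.18) = 0.45^5.556
ln(A_new/A_old) = ln 0.45 / 0.18 = -0.7985 / 0.18 = -4.4362
A_new/A_old = e^-4.4362 ≈ 0.01184
Fraction that can be lost = 1 − 0.01184 = 0.9882

99%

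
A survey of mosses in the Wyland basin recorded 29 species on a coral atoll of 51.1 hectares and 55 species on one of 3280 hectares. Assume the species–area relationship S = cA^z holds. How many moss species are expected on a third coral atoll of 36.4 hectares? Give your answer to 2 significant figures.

z = ln(55/29) / ln(3280/51.1) = 0.6400 / 4.1618 = 0.1538
c = 29 / 51.1^0.1538 = 29 / 1.831 = 15.84
S₃ = 15.84 × 36.4^0.1538 = 15.84 × 1.738 ≈ 27.53

28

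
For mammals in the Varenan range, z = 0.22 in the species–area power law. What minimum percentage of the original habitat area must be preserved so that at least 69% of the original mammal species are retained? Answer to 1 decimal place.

Need (A_new/A_old)^0.22 = 0.69, so A_new/A_old = 0.69^(1/0.22) = 0.69^4.545
ln(A_new/A_old) = ln 0.69 / 0.22 = -0.3711 / 0.22 = -1.6867
A_new/A_old = e^-1.6867 ≈ 0.1851

18.5%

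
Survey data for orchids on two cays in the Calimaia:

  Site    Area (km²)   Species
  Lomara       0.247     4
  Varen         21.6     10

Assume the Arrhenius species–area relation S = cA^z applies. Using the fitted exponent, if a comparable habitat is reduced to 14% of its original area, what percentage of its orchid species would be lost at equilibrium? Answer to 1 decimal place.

33.2%

z = ln(10/4) / ln(21.6/0.247) = 0.9163 / 4.4711 = 0.2049
S_new/S_old = (A_new/A_old)^z = 0.14^0.2049 = exp(0.2049 × -1.9661) = 0.6684
Fraction lost = 1 − 0.6684 = 0.3316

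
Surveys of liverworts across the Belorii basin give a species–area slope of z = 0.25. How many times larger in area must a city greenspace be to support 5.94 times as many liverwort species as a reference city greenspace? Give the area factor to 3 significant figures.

1240

(A₂/A₁)^0.25 = 5.94, so A₂/A₁ = 5.94^(1/0.25) = 5.94^4
ln(A₂/A₁) = ln 5.94 / 0.25 = 1.7817 / 0.25 = 7.1268
A₂/A₁ = e^7.1268 ≈ 1245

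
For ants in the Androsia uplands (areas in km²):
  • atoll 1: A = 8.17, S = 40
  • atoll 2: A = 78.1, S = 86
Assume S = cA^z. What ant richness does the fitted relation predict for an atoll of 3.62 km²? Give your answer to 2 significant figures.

z = ln(86/40) / ln(78.1/8.17) = 0.7655 / 2.2575 = 0.3391
c = 40 / 8.17^0.3391 = 40 / 2.039 = 19.62
S₃ = 19.62 × 3.62^0.3391 = 19.62 × 1.547 ≈ 30.35

30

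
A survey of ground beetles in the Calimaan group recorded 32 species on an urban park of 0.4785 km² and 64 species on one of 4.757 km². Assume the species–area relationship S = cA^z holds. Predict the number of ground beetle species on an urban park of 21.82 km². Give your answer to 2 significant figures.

100

z = ln(64/32) / ln(4.757/0.4785) = 0.6931 / 2.2967 = 0.3018
c = 32 / 0.4785^0.3018 = 32 / 0.8006 = 39.97
S₃ = 39.97 × 21.82^0.3018 = 39.97 × 2.536 ≈ 101.4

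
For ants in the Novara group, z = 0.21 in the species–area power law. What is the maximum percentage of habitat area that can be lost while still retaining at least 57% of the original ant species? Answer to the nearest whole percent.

93%

Need (A_new/A_old)^0.21 = 0.57, so A_new/A_old = 0.57^(1/0.21) = 0.57^4.762
ln(A_new/A_old) = ln 0.57 / 0.21 = -0.5621 / 0.21 = -2.6768
A_new/A_old = e^-2.6768 ≈ 0.06879
Fraction that can be lost = 1 − 0.06879 = 0.9312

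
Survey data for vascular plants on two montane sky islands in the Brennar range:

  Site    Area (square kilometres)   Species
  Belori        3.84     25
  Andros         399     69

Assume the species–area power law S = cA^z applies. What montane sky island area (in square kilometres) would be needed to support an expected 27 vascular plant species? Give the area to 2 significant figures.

z = ln(69/25) / ln(399/3.84) = 1.0152 / 4.6435 = 0.2186
c = 25 / 3.84^0.2186 = 25 / 1.342 = 18.63
A = (27/18.63)^(1/0.2186) ⇒ ln A = ln(1.449)/0.2186 = 1.6975
A = e^1.6975 ≈ 5.46 square kilometres

5.5 square kilometres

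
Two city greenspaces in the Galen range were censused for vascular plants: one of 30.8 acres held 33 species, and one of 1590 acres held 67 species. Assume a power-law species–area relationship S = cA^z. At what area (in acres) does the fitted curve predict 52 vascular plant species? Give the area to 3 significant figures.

z = ln(67/33) / ln(1590/30.8) = 0.7082 / 3.9440 = 0.1796
c = 33 / 30.8^0.1796 = 33 / 1.85 = 17.83
A = (52/17.83)^(1/0.1796) ⇒ ln A = ln(2.916)/0.1796 = 5.9600
A = e^5.9600 ≈ 387.6 acres

388 acres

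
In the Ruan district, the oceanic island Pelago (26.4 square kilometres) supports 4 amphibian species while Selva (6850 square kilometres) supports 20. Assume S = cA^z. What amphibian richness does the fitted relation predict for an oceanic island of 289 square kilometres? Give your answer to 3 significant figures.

8.00

z = ln(20/4) / ln(6850/26.4) = 1.6094 / 5.5586 = 0.2895
c = 4 / 26.4^0.2895 = 4 / 2.58 = 1.55
S₃ = 1.55 × 289^0.2895 = 1.55 × 5.159 ≈ 7.998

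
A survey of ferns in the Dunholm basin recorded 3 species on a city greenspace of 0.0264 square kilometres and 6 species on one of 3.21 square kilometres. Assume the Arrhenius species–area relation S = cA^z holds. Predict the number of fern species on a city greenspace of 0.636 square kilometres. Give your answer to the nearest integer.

5

z = ln(6/3) / ln(3.21/0.0264) = 0.6931 / 4.8007 = 0.1444
c = 3 / 0.0264^0.1444 = 3 / 0.5917 = 5.07
S₃ = 5.07 × 0.636^0.1444 = 5.07 × 0.9367 ≈ 4.749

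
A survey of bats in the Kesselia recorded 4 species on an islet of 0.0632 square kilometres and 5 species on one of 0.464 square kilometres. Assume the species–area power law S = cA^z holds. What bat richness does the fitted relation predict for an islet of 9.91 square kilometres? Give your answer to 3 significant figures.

7.04

z = ln(5/4) / ln(0.464/0.0632) = 0.2231 / 1.9936 = 0.1119
c = 4 / 0.0632^0.1119 = 4 / 0.7341 = 5.449
S₃ = 5.449 × 9.91^0.1119 = 5.449 × 1.293 ≈ 7.044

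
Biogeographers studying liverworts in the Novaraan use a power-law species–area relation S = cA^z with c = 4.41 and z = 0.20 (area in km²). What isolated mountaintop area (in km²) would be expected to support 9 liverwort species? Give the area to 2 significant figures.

35 km²

9 = 4.41 × A^0.2  ⇒  A^0.2 = 9/4.41 = 2.041
ln A = ln(2.041) / 0.2 = 0.7133 / 0.2 = 3.5667
A = e^3.5667 ≈ 35.4 km²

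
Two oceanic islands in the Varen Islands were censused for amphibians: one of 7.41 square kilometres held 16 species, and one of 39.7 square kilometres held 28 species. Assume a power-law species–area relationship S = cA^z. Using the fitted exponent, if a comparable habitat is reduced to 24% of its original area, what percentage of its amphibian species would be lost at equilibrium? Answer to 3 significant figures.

z = ln(28/16) / ln(39.7/7.41) = 0.5596 / 1.6785 = 0.3334
S_new/S_old = (A_new/A_old)^z = 0.24^0.3334 = exp(0.3334 × -1.4271) = 0.6214
Fraction lost = 1 − 0.6214 = 0.3786

37.9%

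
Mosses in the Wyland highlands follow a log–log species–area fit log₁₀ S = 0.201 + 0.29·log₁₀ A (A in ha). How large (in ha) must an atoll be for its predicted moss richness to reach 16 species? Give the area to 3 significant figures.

2880 ha

16 = 1.589 × A^0.29  ⇒  A^0.29 = 16/1.589 = 10.07
ln A = ln(10.07) / 0.29 = 2.3098 / 0.29 = 7.9647
A = e^7.9647 ≈ 2878 ha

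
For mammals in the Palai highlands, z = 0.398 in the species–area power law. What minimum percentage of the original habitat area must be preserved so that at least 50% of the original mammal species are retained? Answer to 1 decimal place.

17.5%

Need (A_new/A_old)^0.398 = 0.5, so A_new/A_old = 0.5^(1/0.398) = 0.5^2.513
ln(A_new/A_old) = ln 0.5 / 0.398 = -0.6931 / 0.398 = -1.7416
A_new/A_old = e^-1.7416 ≈ 0.1752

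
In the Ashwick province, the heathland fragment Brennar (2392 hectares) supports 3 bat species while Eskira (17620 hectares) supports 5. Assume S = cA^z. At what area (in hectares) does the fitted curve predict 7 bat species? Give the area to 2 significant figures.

66000 hectares

z = ln(5/3) / ln(17620/2392) = 0.5108 / 1.9969 = 0.2558
c = 3 / 2392^0.2558 = 3 / 7.317 = 0.41
A = (7/0.41)^(1/0.2558) ⇒ ln A = ln(17.07)/0.2558 = 11.0921
A = e^11.0921 ≈ 65652 hectares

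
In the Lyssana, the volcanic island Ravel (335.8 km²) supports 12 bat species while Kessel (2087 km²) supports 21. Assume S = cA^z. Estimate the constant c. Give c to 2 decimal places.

2.02

z = ln(S₂/S₁) / ln(A₂/A₁) = ln(21/12) / ln(2087/335.8) = 0.5596 / 1.8270 = 0.3063
c = S₁ / A₁^z = 12 / 335.8^0.3063 = 12 / 5.94 = 2.02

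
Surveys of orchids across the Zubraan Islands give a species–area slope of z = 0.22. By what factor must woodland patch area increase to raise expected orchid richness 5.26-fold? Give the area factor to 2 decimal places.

1893.25

(A₂/A₁)^0.22 = 5.26, so A₂/A₁ = 5.26^(1/0.22) = 5.26^4.545
ln(A₂/A₁) = ln 5.26 / 0.22 = 1.6601 / 0.22 = 7.5461
A₂/A₁ = e^7.5461 ≈ 1893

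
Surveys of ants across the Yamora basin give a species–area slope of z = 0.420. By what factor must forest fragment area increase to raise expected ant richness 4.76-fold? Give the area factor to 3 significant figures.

(A₂/A₁)^0.42 = 4.76, so A₂/A₁ = 4.76^(1/0.42) = 4.76^2.381
ln(A₂/A₁) = ln 4.76 / 0.42 = 1.5602 / 0.42 = 3.7149
A₂/A₁ = e^3.7149 ≈ 41.05

41.1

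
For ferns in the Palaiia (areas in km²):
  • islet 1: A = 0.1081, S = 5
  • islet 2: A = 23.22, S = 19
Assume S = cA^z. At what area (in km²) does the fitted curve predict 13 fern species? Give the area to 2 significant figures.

z = ln(19/5) / ln(23.22/0.1081) = 1.3350 / 5.3697 = 0.2486
c = 5 / 0.1081^0.2486 = 5 / 0.5752 = 8.693
A = (13/8.693)^(1/0.2486) ⇒ ln A = ln(1.495)/0.2486 = 1.6186
A = e^1.6186 ≈ 5.046 km²

5.0 km²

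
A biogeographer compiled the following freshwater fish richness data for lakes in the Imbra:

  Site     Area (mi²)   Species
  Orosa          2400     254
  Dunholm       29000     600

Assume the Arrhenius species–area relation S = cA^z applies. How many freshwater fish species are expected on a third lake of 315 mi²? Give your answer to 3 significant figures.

126

z = ln(600/254) / ln(29000/2400) = 0.8596 / 2.4918 = 0.3450
c = 254 / 2400^0.3450 = 254 / 14.66 = 17.33
S₃ = 17.33 × 315^0.3450 = 17.33 × 7.275 ≈ 126.1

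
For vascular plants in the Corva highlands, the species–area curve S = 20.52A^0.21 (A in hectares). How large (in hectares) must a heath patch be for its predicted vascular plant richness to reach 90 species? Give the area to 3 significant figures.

90 = 20.52 × A^0.21  ⇒  A^0.21 = 90/20.52 = 4.386
ln A = ln(4.386) / 0.21 = 1.4784 / 0.21 = 7.0400
A = e^7.0400 ≈ 1141 hectares

1140 hectares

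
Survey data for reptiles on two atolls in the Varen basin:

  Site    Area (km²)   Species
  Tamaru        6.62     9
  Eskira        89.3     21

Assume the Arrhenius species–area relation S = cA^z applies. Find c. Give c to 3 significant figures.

4.86

z = ln(S₂/S₁) / ln(A₂/A₁) = ln(21/9) / ln(89.3/6.62) = 0.8473 / 2.6019 = 0.3256
c = S₁ / A₁^z = 9 / 6.62^0.3256 = 9 / 1.851 = 4.863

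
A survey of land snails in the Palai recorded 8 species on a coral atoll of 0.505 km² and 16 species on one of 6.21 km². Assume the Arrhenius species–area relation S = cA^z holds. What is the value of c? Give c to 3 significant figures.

9.66

z = ln(S₂/S₁) / ln(A₂/A₁) = ln(16/8) / ln(6.21/0.505) = 0.6931 / 2.5094 = 0.2762
c = S₁ / A₁^z = 8 / 0.505^0.2762 = 8 / 0.828 = 9.662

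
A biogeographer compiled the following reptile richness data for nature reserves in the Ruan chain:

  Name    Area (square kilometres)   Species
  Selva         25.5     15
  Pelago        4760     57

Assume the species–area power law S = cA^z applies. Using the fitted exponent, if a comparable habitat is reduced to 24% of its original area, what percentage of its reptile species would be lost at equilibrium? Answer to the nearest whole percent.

31%

z = ln(57/15) / ln(4760/25.5) = 1.3350 / 5.2293 = 0.2553
S_new/S_old = (A_new/A_old)^z = 0.24^0.2553 = exp(0.2553 × -1.4271) = 0.6947
Fraction lost = 1 − 0.6947 = 0.3053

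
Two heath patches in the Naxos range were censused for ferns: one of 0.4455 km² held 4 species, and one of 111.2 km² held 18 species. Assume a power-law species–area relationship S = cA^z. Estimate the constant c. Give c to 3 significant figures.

4.99

z = ln(S₂/S₁) / ln(A₂/A₁) = ln(18/4) / ln(111.2/0.4455) = 1.5041 / 5.5199 = 0.2725
c = S₁ / A₁^z = 4 / 0.4455^0.2725 = 4 / 0.8023 = 4.986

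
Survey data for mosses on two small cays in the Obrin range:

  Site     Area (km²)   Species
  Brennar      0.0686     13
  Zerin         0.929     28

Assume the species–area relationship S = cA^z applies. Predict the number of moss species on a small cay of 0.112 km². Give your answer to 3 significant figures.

15.0

z = ln(28/13) / ln(0.929/0.0686) = 0.7673 / 2.6058 = 0.2944
c = 13 / 0.0686^0.2944 = 13 / 0.4543 = 28.61
S₃ = 28.61 × 0.112^0.2944 = 28.61 × 0.5249 ≈ 15.02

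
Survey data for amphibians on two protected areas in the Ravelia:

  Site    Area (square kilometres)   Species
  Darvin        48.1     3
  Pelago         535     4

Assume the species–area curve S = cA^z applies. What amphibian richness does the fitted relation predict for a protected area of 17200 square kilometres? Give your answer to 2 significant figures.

z = ln(4/3) / ln(535/48.1) = 0.2877 / 2.4090 = 0.1194
c = 3 / 48.1^0.1194 = 3 / 1.588 = 1.889
S₃ = 1.889 × 17200^0.1194 = 1.889 × 3.205 ≈ 6.054

6.1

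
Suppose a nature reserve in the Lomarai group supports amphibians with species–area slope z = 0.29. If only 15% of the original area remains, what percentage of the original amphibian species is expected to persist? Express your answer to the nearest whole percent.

58%

S_new/S_old = (A_new/A_old)^z = 0.15^0.29
= exp(0.29 × ln 0.15) = exp(0.29 × -1.8971) = exp(-0.5502) ≈ 0.5769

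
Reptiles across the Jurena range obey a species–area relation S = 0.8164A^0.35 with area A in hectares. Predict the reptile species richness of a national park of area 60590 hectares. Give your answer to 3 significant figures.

S = 0.8164 × 60590^0.35 = 0.8164 × 47.19 ≈ 38.53

38.5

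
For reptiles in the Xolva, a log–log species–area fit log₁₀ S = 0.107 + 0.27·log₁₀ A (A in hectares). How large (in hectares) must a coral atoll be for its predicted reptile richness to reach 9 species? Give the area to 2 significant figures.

9 = 1.279 × A^0.27  ⇒  A^0.27 = 9/1.279 = 7.035
ln A = ln(7.035) / 0.27 = 1.9508 / 0.27 = 7.2254
A = e^7.2254 ≈ 1374 hectares

1400 hectares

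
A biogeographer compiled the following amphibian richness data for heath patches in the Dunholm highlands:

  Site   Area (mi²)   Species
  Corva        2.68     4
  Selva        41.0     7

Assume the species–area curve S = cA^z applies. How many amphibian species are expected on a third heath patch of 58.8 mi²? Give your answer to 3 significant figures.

7.54

z = ln(7/4) / ln(41/2.68) = 0.5596 / 2.7278 = 0.2052
c = 4 / 2.68^0.2052 = 4 / 1.224 = 3.268
S₃ = 3.268 × 58.8^0.2052 = 3.268 × 2.307 ≈ 7.537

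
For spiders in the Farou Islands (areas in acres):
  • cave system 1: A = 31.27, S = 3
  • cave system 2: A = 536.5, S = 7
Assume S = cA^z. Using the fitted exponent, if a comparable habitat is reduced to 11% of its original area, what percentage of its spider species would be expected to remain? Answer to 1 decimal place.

z = ln(7/3) / ln(536.5/31.27) = 0.8473 / 2.8424 = 0.2981
S_new/S_old = (A_new/A_old)^z = 0.11^0.2981 = exp(0.2981 × -2.2073) = 0.5179

51.8%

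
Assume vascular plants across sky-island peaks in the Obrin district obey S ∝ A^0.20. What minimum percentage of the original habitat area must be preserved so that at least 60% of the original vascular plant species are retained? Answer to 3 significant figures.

7.78%

Need (A_new/A_old)^0.2 = 0.6, so A_new/A_old = 0.6^(1/0.2) = 0.6^5
ln(A_new/A_old) = ln 0.6 / 0.2 = -0.5108 / 0.2 = -2.5541
A_new/A_old = e^-2.5541 ≈ 0.07776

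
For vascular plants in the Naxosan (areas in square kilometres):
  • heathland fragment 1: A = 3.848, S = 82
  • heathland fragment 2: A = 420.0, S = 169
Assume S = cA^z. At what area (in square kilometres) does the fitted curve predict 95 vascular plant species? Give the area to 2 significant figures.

10 square kilometres

z = ln(169/82) / ln(420/3.848) = 0.7232 / 4.6927 = 0.1541
c = 82 / 3.848^0.1541 = 82 / 1.231 = 66.62
A = (95/66.62)^(1/0.1541) ⇒ ln A = ln(1.426)/0.1541 = 2.3025
A = e^2.3025 ≈ 9.999 square kilometres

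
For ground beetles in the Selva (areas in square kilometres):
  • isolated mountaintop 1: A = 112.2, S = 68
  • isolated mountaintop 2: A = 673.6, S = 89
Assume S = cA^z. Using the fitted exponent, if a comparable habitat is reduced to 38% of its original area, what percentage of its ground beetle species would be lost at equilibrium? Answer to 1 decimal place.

13.5%

z = ln(89/68) / ln(673.6/112.2) = 0.2691 / 1.7924 = 0.1502
S_new/S_old = (A_new/A_old)^z = 0.38^0.1502 = exp(0.1502 × -0.9676) = 0.8648
Fraction lost = 1 − 0.8648 = 0.1352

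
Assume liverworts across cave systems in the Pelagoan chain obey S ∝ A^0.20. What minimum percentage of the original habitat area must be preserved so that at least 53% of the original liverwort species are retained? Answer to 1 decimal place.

4.2%

Need (A_new/A_old)^0.2 = 0.53, so A_new/A_old = 0.53^(1/0.2) = 0.53^5
ln(A_new/A_old) = ln 0.53 / 0.2 = -0.6349 / 0.2 = -3.1744
A_new/A_old = e^-3.1744 ≈ 0.04182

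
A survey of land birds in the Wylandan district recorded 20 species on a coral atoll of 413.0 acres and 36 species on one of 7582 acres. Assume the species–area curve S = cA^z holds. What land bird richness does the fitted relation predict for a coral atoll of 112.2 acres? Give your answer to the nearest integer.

z = ln(36/20) / ln(7582/413) = 0.5878 / 2.9101 = 0.2020
c = 20 / 413^0.2020 = 20 / 3.376 = 5.925
S₃ = 5.925 × 112.2^0.2020 = 5.925 × 2.595 ≈ 15.37

15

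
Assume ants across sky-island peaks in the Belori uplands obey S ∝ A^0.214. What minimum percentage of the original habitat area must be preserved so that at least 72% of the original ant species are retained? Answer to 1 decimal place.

21.5%

Need (A_new/A_old)^0.214 = 0.72, so A_new/A_old = 0.72^(1/0.214) = 0.72^4.673
ln(A_new/A_old) = ln 0.72 / 0.214 = -0.3285 / 0.214 = -1.5351
A_new/A_old = e^-1.5351 ≈ 0.2154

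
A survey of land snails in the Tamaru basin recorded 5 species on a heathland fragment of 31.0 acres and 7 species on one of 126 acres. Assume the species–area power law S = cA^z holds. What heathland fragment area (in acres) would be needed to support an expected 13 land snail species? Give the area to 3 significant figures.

z = ln(7/5) / ln(126/31) = 0.3365 / 1.4023 = 0.2399
c = 5 / 31^0.2399 = 5 / 2.28 = 2.193
A = (13/2.193)^(1/0.2399) ⇒ ln A = ln(5.927)/0.2399 = 7.4162
A = e^7.4162 ≈ 1663 acres

1660 acres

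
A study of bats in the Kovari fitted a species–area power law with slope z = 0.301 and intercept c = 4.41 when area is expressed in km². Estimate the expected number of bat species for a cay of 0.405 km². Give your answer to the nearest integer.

3

S = 4.41 × 0.405^0.301
ln S = ln 4.41 + 0.301 × ln 0.405 = 1.4839 + 0.301 × -0.9039 = 1.2118
S = e^1.2118 ≈ 3.36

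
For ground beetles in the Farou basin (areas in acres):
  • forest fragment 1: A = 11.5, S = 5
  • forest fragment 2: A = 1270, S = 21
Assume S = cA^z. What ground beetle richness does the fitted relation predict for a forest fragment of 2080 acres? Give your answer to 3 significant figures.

z = ln(21/5) / ln(1270/11.5) = 1.4351 / 4.7044 = 0.3050
c = 5 / 11.5^0.3050 = 5 / 2.107 = 2.374
S₃ = 2.374 × 2080^0.3050 = 2.374 × 10.28 ≈ 24.41

24.4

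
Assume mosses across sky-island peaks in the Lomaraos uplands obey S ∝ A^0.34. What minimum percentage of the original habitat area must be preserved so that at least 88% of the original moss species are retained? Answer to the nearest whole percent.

Need (A_new/A_old)^0.34 = 0.88, so A_new/A_old = 0.88^(1/0.34) = 0.88^2.941
ln(A_new/A_old) = ln 0.88 / 0.34 = -0.1278 / 0.34 = -0.3760
A_new/A_old = e^-0.3760 ≈ 0.6866

69%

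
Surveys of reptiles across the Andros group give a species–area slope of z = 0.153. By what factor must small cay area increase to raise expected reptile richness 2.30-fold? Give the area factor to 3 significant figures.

(A₂/A₁)^0.153 = 2.3, so A₂/A₁ = 2.3^(1/0.153) = 2.3^6.536
ln(A₂/A₁) = ln 2.3 / 0.153 = 0.8329 / 0.153 = 5.4439
A₂/A₁ = e^5.4439 ≈ 231.3

231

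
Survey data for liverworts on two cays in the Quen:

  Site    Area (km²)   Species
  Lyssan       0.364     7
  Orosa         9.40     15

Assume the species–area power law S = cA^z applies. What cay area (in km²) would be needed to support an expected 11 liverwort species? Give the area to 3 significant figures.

z = ln(15/7) / ln(9.4/0.364) = 0.7621 / 3.2513 = 0.2344
c = 7 / 0.364^0.2344 = 7 / 0.7891 = 8.871
A = (11/8.871)^(1/0.2344) ⇒ ln A = ln(1.24)/0.2344 = 0.9176
A = e^0.9176 ≈ 2.503 km²

2.50 km²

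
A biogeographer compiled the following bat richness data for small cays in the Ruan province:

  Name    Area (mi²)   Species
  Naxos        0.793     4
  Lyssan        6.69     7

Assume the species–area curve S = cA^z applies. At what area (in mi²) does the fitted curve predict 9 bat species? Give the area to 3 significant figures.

z = ln(7/4) / ln(6.69/0.793) = 0.5596 / 2.1325 = 0.2624
c = 4 / 0.793^0.2624 = 4 / 0.941 = 4.251
A = (9/4.251)^(1/0.2624) ⇒ ln A = ln(2.117)/0.2624 = 2.8583
A = e^2.8583 ≈ 17.43 mi²

17.4 mi²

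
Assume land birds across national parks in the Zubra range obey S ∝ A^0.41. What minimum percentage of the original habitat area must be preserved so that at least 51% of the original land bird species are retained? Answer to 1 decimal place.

19.4%

Need (A_new/A_old)^0.41 = 0.51, so A_new/A_old = 0.51^(1/0.41) = 0.51^2.439
ln(A_new/A_old) = ln 0.51 / 0.41 = -0.6733 / 0.41 = -1.6423
A_new/A_old = e^-1.6423 ≈ 0.1935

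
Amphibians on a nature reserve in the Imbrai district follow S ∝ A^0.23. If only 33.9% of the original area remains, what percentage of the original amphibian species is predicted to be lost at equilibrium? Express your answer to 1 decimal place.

22.0%

S_new/S_old = (A_new/A_old)^z = 0.339^0.23
= exp(0.23 × ln 0.339) = exp(0.23 × -1.0818) = exp(-0.2488) ≈ 0.7797
Fraction lost = 1 − 0.7797 = 0.2203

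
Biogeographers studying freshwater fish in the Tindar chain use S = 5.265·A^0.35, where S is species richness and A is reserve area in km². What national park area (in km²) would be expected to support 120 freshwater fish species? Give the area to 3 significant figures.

120 = 5.265 × A^0.35  ⇒  A^0.35 = 120/5.265 = 22.79
ln A = ln(22.79) / 0.35 = 3.1264 / 0.35 = 8.9326
A = e^8.9326 ≈ 7575 km²

7570 km²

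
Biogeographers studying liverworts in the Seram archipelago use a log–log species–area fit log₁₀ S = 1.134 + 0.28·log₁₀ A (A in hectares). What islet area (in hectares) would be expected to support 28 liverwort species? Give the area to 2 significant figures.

13 hectares

28 = 13.61 × A^0.28  ⇒  A^0.28 = 28/13.61 = 2.057
ln A = ln(2.057) / 0.28 = 0.7211 / 0.28 = 2.5753
A = e^2.5753 ≈ 13.13 hectares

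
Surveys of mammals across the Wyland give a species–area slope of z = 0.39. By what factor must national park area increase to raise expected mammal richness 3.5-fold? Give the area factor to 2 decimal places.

24.83

(A₂/A₁)^0.39 = 3.5, so A₂/A₁ = 3.5^(1/0.39) = 3.5^2.564
ln(A₂/A₁) = ln 3.5 / 0.39 = 1.2528 / 0.39 = 3.2122
A₂/A₁ = e^3.2122 ≈ 24.83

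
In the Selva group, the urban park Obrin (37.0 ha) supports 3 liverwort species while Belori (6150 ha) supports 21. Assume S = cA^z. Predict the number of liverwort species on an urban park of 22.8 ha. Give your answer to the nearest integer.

z = ln(21/3) / ln(6150/37) = 1.9459 / 5.1133 = 0.3806
c = 3 / 37^0.3806 = 3 / 3.952 = 0.7591
S₃ = 0.7591 × 22.8^0.3806 = 0.7591 × 3.287 ≈ 2.495

2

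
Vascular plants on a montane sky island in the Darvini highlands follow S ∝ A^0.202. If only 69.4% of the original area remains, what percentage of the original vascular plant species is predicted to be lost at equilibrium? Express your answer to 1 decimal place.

7.1%

S_new/S_old = (A_new/A_old)^z = 0.694^0.202
= exp(0.202 × ln 0.694) = exp(0.202 × -0.3653) = exp(-0.0738) ≈ 0.9289
Fraction lost = 1 − 0.9289 = 0.07113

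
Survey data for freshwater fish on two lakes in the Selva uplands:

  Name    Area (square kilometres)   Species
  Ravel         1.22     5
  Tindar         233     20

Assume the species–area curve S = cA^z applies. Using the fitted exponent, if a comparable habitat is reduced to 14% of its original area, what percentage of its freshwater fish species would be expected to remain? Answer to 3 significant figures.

z = ln(20/5) / ln(233/1.22) = 1.3863 / 5.2522 = 0.2639
S_new/S_old = (A_new/A_old)^z = 0.14^0.2639 = exp(0.2639 × -1.9661) = 0.5951

59.5%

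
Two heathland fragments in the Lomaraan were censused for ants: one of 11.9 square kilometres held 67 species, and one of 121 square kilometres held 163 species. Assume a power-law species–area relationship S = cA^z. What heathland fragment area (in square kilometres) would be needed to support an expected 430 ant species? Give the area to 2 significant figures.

z = ln(163/67) / ln(121/11.9) = 0.8891 / 2.3193 = 0.3833
c = 67 / 11.9^0.3833 = 67 / 2.584 = 25.93
A = (430/25.93)^(1/0.3833) ⇒ ln A = ln(16.58)/0.3833 = 7.3263
A = e^7.3263 ≈ 1520 square kilometres

1500 square kilometres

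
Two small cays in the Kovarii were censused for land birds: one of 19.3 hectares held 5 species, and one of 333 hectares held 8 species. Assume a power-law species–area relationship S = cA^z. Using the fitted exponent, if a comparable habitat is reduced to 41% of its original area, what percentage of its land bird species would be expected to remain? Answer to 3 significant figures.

86.3%

z = ln(8/5) / ln(333/19.3) = 0.4700 / 2.8480 = 0.1650
S_new/S_old = (A_new/A_old)^z = 0.41^0.1650 = exp(0.1650 × -0.8916) = 0.8632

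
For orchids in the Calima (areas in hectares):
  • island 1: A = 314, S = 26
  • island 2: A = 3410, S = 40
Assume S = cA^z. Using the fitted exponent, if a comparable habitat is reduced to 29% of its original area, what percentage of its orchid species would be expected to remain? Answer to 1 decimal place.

z = ln(40/26) / ln(3410/314) = 0.4308 / 2.3851 = 0.1806
S_new/S_old = (A_new/A_old)^z = 0.29^0.1806 = exp(0.1806 × -1.2379) = 0.7997

80.0%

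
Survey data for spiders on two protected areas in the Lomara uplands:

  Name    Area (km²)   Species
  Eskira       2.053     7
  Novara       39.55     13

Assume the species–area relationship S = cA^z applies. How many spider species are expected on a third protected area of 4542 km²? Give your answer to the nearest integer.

z = ln(13/7) / ln(39.55/2.053) = 0.6190 / 2.9583 = 0.2093
c = 7 / 2.053^0.2093 = 7 / 1.162 = 6.022
S₃ = 6.022 × 4542^0.2093 = 6.022 × 5.825 ≈ 35.08

35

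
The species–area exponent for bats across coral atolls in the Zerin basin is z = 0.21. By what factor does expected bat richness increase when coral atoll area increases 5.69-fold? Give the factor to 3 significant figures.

S₂/S₁ = (A₂/A₁)^z = 5.69^0.21
ln(S₂/S₁) = 0.21 × ln 5.69 = 0.21 × 1.7387 = 0.3651
S₂/S₁ = e^0.3651 ≈ 1.441

1.44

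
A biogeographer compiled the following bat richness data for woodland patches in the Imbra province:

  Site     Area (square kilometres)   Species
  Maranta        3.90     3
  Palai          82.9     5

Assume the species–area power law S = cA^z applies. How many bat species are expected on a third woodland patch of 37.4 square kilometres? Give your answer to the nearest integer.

4

z = ln(5/3) / ln(82.9/3.9) = 0.5108 / 3.0567 = 0.1671
c = 3 / 3.9^0.1671 = 3 / 1.255 = 2.39
S₃ = 2.39 × 37.4^0.1671 = 2.39 × 1.832 ≈ 4.377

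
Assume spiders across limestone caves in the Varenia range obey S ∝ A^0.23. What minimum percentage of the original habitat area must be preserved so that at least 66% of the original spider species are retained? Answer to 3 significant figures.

16.4%

Need (A_new/A_old)^0.23 = 0.66, so A_new/A_old = 0.66^(1/0.23) = 0.66^4.348
ln(A_new/A_old) = ln 0.66 / 0.23 = -0.4155 / 0.23 = -1.8066
A_new/A_old = e^-1.8066 ≈ 0.1642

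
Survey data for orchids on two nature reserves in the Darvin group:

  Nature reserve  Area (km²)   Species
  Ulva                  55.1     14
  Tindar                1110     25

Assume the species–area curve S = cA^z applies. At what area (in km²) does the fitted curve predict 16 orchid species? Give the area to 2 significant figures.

110 km²

z = ln(25/14) / ln(1110/55.1) = 0.5798 / 3.0030 = 0.1931
c = 14 / 55.1^0.1931 = 14 / 2.169 = 6.456
A = (16/6.456)^(1/0.1931) ⇒ ln A = ln(2.478)/0.1931 = 4.7007
A = e^4.7007 ≈ 110 km²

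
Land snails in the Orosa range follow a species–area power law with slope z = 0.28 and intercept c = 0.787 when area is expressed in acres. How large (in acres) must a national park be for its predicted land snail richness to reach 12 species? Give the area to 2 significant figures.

12 = 0.787 × A^0.28  ⇒  A^0.28 = 12/0.787 = 15.25
ln A = ln(15.25) / 0.28 = 2.7244 / 0.28 = 9.7301
A = e^9.7301 ≈ 16817 acres

17000 acres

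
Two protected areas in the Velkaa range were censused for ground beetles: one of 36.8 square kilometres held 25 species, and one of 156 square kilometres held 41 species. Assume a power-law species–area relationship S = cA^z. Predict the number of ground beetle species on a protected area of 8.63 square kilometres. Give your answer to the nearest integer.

z = ln(41/25) / ln(156/36.8) = 0.4947 / 1.4444 = 0.3425
c = 25 / 36.8^0.3425 = 25 / 3.438 = 7.272
S₃ = 7.272 × 8.63^0.3425 = 7.272 × 2.092 ≈ 15.21

15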